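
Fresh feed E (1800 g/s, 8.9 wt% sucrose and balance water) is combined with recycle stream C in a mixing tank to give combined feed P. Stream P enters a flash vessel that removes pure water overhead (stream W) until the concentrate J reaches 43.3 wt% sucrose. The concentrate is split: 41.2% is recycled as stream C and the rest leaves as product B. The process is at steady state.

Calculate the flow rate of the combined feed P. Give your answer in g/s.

2059 g/s

Overall sucrose balance (none leaves overhead): sucrose in fresh feed = sucrose in product, i.e. 1800×0.089 = (1−0.412)·J·0.433.
J = 160.2/(0.433×0.588) = 629.21 g/s.
Recycle C = 0.412×629.21 = 259.24 g/s.
Combined feed P = 1800 + 259.24 = 2059.2 g/s.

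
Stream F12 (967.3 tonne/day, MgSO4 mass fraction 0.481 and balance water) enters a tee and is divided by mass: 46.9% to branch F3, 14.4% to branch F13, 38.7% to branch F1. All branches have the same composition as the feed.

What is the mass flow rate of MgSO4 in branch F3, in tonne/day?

218.2 tonne/day

Branch F3 total = 0.469×967.3 = 453.66 tonne/day.
MgSO4 in F3 = 0.481×453.66 = 218.21 tonne/day.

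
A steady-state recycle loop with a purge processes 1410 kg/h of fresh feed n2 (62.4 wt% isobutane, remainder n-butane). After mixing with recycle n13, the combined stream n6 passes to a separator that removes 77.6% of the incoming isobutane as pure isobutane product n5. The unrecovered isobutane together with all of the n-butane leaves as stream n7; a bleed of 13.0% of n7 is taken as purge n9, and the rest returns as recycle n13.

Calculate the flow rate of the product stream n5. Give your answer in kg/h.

isobutane in n6: m_A = 1410×0.624 + (1−0.130)·(1−0.776)·m_A, so m_A = 879.84/0.8051 = 1092.8 kg/h.
Product n5 = 0.776×1092.8 = 848.02 kg/h.

848 kg/h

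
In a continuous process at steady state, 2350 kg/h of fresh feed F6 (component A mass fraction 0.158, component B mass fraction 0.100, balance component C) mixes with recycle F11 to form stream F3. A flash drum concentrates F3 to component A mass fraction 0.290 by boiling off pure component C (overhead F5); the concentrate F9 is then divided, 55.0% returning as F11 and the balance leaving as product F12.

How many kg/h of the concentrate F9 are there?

Overall component A balance (none leaves overhead): component A in fresh feed = component A in product, i.e. 2350×0.158 = (1−0.550)·F9·0.290.
F9 = 371.3/(0.290×0.450) = 2845.2 kg/h.

2845 kg/h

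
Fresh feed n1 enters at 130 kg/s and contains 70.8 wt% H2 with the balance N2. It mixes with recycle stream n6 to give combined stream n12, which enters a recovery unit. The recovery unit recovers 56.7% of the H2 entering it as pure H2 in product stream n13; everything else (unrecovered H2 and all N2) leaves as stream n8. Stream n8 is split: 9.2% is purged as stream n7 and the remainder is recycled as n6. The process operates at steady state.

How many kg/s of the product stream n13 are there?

H2 in n12: m_A = 130×0.708 + (1−0.092)·(1−0.567)·m_A, so m_A = 92.04/0.6068 = 151.67 kg/s.
Product n13 = 0.567×151.67 = 85.998 kg/s.

86 kg/s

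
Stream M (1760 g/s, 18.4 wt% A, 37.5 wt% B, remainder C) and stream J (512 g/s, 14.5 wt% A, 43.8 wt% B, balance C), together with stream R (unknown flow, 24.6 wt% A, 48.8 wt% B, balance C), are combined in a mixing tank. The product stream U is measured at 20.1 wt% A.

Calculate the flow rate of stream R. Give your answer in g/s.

1302 g/s

Let R be the unknown flow. Total out = 2272 + R.
A balance: 398.08 + 0.246·R = 0.201·(2272 + R)
(0.246 − 0.201)·R = 0.201×2272 − 398.08 = 58.592
R = 58.592 / 0.045 = 1302 g/s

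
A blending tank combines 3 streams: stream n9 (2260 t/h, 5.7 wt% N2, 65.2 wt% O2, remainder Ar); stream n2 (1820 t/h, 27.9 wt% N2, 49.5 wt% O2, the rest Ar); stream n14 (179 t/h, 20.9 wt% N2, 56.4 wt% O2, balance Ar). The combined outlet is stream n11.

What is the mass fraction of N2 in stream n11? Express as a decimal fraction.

0.158

Total flow out = 2260 + 1820 + 179 = 4259 t/h.
N2 in = 2260×0.057 + 1820×0.279 + 179×0.209 = 674.01 t/h.
N2 mass fraction in n11 = 674.01/4259 = 0.158.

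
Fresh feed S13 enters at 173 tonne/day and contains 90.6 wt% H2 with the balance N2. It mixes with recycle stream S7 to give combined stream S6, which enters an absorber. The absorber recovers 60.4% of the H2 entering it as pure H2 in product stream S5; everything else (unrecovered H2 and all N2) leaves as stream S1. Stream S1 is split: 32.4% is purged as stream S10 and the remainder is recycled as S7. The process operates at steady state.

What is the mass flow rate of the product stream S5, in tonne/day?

H2 in S6: m_A = 173×0.906 + (1−0.324)·(1−0.604)·m_A, so m_A = 156.74/0.7323 = 214.03 tonne/day.
Product S5 = 0.604×214.03 = 129.28 tonne/day.

129.3 tonne/day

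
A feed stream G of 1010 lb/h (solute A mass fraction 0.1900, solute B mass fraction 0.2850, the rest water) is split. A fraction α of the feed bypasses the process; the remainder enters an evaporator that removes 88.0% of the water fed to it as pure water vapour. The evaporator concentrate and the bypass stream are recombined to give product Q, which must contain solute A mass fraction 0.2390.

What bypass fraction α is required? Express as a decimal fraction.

All 1010×0.190 = 191.9 lb/h of solute A reaches Q, so Q = 191.9/0.239 = 802.93 lb/h and vapour = 207.07 lb/h.
The evaporator receives (1−α)·1010 of feed at 0.525 water and removes 0.880 of that water:
0.880×0.525×(1−α)×1010 = 207.07
(1−α) = 207.07/466.62 = 0.4438;  α = 0.5562.

0.556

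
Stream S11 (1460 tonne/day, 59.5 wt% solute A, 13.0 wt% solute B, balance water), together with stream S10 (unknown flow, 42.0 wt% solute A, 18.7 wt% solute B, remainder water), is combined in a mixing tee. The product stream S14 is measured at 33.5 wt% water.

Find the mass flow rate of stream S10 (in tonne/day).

Let S10 be the unknown flow. Total out = 1460 + S10.
water balance: 401.5 + 0.393·S10 = 0.335·(1460 + S10)
(0.393 − 0.335)·S10 = 0.335×1460 − 401.5 = 87.6
S10 = 87.6 / 0.058 = 1510.3 tonne/day

1510 tonne/day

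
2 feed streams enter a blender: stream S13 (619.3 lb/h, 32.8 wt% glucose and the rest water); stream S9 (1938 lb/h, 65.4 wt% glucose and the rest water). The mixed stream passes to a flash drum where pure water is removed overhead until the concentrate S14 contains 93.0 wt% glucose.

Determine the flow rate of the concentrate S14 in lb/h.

glucose entering = 619.3×0.328 + 1938×0.654 = 1470.6 lb/h.
All glucose reports to S14, so S14 = 1470.6/0.930 = 1581.3 lb/h.

1581 lb/h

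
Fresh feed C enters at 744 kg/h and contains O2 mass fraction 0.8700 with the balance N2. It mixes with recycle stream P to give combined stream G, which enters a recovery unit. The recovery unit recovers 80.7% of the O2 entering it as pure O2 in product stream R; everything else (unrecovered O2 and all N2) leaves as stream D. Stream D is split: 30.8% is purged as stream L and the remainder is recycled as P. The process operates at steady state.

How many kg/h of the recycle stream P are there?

N2 enters only via C and leaves only via the purge: 744×0.130 = 0.308×(N2 in D), and the recovery unit passes all N2, so N2 in G = N2 in D = 314.03 kg/h.
O2 in G: m_A = 744×0.870 + (1−0.308)·(1−0.807)·m_A, so m_A = 647.28/0.8664 = 747.05 kg/h.
D = (1−0.807)×747.05 + 314.03 = 458.21 kg/h.
Recycle P = (1−0.308)×458.21 = 317.08 kg/h.

317.1 kg/h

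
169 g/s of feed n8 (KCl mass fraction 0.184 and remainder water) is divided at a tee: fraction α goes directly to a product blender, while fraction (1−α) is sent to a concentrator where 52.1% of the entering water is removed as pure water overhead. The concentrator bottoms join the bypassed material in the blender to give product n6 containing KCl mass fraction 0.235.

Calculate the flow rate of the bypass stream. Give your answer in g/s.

All 169×0.184 = 31.096 g/s of KCl reaches n6, so n6 = 31.096/0.235 = 132.32 g/s and vapour = 36.677 g/s.
The evaporator receives (1−α)·169 of feed at 0.816 water and removes 0.521 of that water:
0.521×0.816×(1−α)×169 = 36.677
(1−α) = 36.677/71.848 = 0.5105;  α = 0.4895.
Bypass flow = 0.4895×169 = 82.73 g/s.

82.73 g/s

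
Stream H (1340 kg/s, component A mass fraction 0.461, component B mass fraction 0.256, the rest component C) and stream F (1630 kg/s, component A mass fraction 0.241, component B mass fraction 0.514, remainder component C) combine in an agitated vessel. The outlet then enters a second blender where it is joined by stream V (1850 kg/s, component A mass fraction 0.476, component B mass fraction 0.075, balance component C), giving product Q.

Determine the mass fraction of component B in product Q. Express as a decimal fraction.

0.274

Overall, product flow = 4820 kg/s.
component B in = 1340×0.256 + 1630×0.514 + 1850×0.075 = 1319.6 kg/s.
component B fraction in Q = 0.274.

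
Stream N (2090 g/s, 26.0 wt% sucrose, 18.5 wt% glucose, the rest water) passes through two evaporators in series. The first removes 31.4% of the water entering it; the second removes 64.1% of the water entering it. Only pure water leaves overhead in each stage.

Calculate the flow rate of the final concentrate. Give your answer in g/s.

1216 g/s

water in feed = 2090×0.555 = 1160 g/s.
After stage 1: water left = (1−0.314)×1160 = 795.73; stream total = 1725.8 g/s.
After stage 2: water left = (1−0.641)×795.73 = 285.67; final concentrate = 1215.7 g/s.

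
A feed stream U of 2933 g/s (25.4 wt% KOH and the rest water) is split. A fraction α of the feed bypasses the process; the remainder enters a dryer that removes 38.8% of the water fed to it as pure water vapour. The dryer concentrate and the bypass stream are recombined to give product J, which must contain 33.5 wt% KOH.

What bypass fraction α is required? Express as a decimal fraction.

0.165

All 2933×0.254 = 744.98 g/s of KOH reaches J, so J = 744.98/0.335 = 2223.8 g/s and vapour = 709.17 g/s.
The evaporator receives (1−α)·2933 of feed at 0.746 water and removes 0.388 of that water:
0.388×0.746×(1−α)×2933 = 709.17
(1−α) = 709.17/848.95 = 0.8354;  α = 0.1646.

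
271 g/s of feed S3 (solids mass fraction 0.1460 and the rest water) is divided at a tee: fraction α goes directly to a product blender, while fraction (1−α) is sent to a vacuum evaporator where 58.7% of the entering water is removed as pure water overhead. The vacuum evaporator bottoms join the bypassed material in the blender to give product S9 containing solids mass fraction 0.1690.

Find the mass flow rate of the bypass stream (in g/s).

All 271×0.146 = 39.566 g/s of solids reaches S9, so S9 = 39.566/0.169 = 234.12 g/s and vapour = 36.882 g/s.
The evaporator receives (1−α)·271 of feed at 0.854 water and removes 0.587 of that water:
0.587×0.854×(1−α)×271 = 36.882
(1−α) = 36.882/135.85 = 0.2715;  α = 0.7285.
Bypass flow = 0.7285×271 = 197.43 g/s.

197.4 g/s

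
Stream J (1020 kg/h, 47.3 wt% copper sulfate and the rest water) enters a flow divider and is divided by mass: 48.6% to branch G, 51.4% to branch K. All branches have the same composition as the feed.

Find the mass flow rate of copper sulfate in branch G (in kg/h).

234.5 kg/h

Branch G total = 0.486×1020 = 495.72 kg/h.
copper sulfate in G = 0.473×495.72 = 234.48 kg/h.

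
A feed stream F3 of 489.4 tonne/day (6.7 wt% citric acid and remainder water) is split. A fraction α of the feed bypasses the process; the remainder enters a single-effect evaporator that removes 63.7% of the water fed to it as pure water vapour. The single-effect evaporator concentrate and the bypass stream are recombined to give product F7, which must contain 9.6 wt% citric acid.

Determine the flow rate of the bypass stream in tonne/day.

240.6 tonne/day

All 489.4×0.067 = 32.79 tonne/day of citric acid reaches F7, so F7 = 32.79/0.096 = 341.56 tonne/day and vapour = 147.84 tonne/day.
The evaporator receives (1−α)·489.4 of feed at 0.933 water and removes 0.637 of that water:
0.637×0.933×(1−α)×489.4 = 147.84
(1−α) = 147.84/290.86 = 0.5083;  α = 0.4917.
Bypass flow = 0.4917×489.4 = 240.65 tonne/day.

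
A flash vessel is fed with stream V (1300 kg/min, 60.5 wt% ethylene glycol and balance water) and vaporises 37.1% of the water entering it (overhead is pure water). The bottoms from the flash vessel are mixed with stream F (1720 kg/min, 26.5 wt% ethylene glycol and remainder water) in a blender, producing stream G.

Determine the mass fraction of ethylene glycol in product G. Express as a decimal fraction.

0.439

Vapour removed = 0.371×0.395×1300 = 190.51 kg/min; concentrate = 1109.5 kg/min.
ethylene glycol reaching the mixer = 786.5 (from concentrate) + 1720×0.265 = 1242.3 kg/min.
Product flow = 1109.5 + 1720 = 2829.5 kg/min; ethylene glycol fraction = 0.439.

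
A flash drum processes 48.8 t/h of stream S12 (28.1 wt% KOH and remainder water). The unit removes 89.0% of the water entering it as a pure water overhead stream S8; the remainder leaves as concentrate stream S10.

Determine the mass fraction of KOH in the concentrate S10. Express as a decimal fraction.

0.7804

KOH is not removed: 48.8×0.281 = 13.713 t/h of KOH enters S10.
water entering = 48.8×0.719 = 35.087 t/h; overhead removed = 0.890×35.087 = 31.228 t/h.
Concentrate = 48.8 − 31.228 = 17.572 t/h.
Mass fraction = 13.713/17.572 = 0.7804.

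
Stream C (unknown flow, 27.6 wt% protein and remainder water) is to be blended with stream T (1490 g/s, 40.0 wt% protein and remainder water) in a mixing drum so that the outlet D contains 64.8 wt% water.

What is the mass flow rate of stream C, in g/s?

941.1 g/s

Let C be the unknown flow. Total out = 1490 + C.
water balance: 894 + 0.724·C = 0.648·(1490 + C)
(0.724 − 0.648)·C = 0.648×1490 − 894 = 71.52
C = 71.52 / 0.076 = 941.05 g/s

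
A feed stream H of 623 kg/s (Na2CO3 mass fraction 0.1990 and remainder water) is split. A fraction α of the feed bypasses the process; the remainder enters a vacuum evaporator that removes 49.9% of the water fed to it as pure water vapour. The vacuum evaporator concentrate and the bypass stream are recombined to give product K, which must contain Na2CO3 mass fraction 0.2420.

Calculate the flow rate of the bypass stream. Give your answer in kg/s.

346 kg/s

All 623×0.199 = 123.98 kg/s of Na2CO3 reaches K, so K = 123.98/0.242 = 512.3 kg/s and vapour = 110.7 kg/s.
The evaporator receives (1−α)·623 of feed at 0.801 water and removes 0.499 of that water:
0.499×0.801×(1−α)×623 = 110.7
(1−α) = 110.7/249.01 = 0.4445;  α = 0.5555.
Bypass flow = 0.5555×623 = 346.05 kg/s.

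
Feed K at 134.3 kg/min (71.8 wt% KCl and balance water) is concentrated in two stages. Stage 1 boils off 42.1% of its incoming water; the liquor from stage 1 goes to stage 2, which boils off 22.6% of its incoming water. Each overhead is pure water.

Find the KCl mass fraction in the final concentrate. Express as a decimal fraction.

0.8503

water in feed = 134.3×0.282 = 37.873 kg/min.
After stage 1: water left = (1−0.421)×37.873 = 21.928; stream total = 118.36 kg/min.
After stage 2: water left = (1−0.226)×21.928 = 16.972; final concentrate = 113.4 kg/min.
KCl fraction = 96.427/113.4 = 0.8503.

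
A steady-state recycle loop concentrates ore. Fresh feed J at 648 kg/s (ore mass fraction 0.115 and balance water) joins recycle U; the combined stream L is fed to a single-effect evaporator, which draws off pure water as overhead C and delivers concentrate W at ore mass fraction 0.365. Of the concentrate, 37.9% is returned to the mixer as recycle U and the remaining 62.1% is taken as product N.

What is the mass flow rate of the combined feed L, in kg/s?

772.6 kg/s

Overall ore balance (none leaves overhead): ore in fresh feed = ore in product, i.e. 648×0.115 = (1−0.379)·W·0.365.
W = 74.52/(0.365×0.621) = 328.77 kg/s.
Recycle U = 0.379×328.77 = 124.6 kg/s.
Combined feed L = 648 + 124.6 = 772.6 kg/s.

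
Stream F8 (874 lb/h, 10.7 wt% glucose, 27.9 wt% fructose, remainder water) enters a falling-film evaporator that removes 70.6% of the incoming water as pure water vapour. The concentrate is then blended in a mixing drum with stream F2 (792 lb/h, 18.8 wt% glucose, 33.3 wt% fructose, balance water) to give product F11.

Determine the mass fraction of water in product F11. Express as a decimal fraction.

Vapour removed = 0.706×0.614×874 = 378.87 lb/h; concentrate = 495.13 lb/h.
water reaching the mixer = 157.77 (from concentrate) + 792×0.479 = 537.14 lb/h.
Product flow = 495.13 + 792 = 1287.1 lb/h; water fraction = 0.4173.

0.4173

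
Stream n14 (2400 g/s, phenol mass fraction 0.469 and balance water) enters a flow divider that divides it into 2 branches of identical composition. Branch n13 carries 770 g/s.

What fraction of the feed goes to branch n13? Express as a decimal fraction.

0.321

Fraction to n13 = 770/2400 = 0.3208.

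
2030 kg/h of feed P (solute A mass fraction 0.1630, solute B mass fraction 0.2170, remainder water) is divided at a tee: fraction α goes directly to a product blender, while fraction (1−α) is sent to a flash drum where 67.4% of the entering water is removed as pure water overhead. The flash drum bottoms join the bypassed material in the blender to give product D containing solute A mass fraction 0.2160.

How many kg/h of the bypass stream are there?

838 kg/h

All 2030×0.163 = 330.89 kg/h of solute A reaches D, so D = 330.89/0.216 = 1531.9 kg/h and vapour = 498.1 kg/h.
The evaporator receives (1−α)·2030 of feed at 0.620 water and removes 0.674 of that water:
0.674×0.620×(1−α)×2030 = 498.1
(1−α) = 498.1/848.3 = 0.5872;  α = 0.4128.
Bypass flow = 0.4128×2030 = 838.03 kg/h.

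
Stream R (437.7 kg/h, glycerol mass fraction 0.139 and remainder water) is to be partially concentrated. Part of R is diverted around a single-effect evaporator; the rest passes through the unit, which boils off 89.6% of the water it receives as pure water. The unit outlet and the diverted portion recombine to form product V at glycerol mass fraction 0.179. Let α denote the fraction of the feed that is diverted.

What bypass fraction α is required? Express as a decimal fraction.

All 437.7×0.139 = 60.84 kg/h of glycerol reaches V, so V = 60.84/0.179 = 339.89 kg/h and vapour = 97.81 kg/h.
The evaporator receives (1−α)·437.7 of feed at 0.861 water and removes 0.896 of that water:
0.896×0.861×(1−α)×437.7 = 97.81
(1−α) = 97.81/337.67 = 0.2897;  α = 0.7103.

0.710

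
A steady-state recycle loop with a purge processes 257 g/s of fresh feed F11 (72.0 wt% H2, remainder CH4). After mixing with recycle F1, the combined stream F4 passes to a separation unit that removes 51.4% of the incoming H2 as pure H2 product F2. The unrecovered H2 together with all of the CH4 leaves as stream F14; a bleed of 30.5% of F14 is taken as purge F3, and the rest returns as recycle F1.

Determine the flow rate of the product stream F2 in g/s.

H2 in F4: m_A = 257×0.720 + (1−0.305)·(1−0.514)·m_A, so m_A = 185.04/0.6622 = 279.42 g/s.
Product F2 = 0.514×279.42 = 143.62 g/s.

143.6 g/s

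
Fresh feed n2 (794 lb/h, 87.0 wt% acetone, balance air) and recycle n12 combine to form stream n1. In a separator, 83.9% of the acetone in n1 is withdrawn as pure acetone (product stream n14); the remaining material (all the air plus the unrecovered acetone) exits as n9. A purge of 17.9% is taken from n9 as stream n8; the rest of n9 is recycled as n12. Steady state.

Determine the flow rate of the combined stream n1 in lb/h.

air enters only via n2 and leaves only via the purge: 794×0.130 = 0.179×(air in n9), and the separator passes all air, so air in n1 = air in n9 = 576.65 lb/h.
acetone in n1: m_A = 794×0.870 + (1−0.179)·(1−0.839)·m_A, so m_A = 690.78/0.8678 = 796 lb/h.
n1 = 796 + 576.65 = 1372.6 lb/h.

1373 lb/h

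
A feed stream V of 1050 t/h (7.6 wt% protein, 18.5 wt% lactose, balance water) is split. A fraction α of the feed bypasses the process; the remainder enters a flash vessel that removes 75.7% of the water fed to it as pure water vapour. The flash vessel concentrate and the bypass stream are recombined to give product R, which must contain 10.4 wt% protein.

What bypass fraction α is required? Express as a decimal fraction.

All 1050×0.076 = 79.8 t/h of protein reaches R, so R = 79.8/0.104 = 767.31 t/h and vapour = 282.69 t/h.
The evaporator receives (1−α)·1050 of feed at 0.739 water and removes 0.757 of that water:
0.757×0.739×(1−α)×1050 = 282.69
(1−α) = 282.69/587.39 = 0.4813;  α = 0.5187.

0.519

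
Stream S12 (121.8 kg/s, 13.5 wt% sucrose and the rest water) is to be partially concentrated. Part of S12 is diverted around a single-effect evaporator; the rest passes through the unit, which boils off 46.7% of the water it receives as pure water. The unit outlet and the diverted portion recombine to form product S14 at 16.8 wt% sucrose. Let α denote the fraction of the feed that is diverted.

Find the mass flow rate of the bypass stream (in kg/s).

62.57 kg/s

All 121.8×0.135 = 16.443 kg/s of sucrose reaches S14, so S14 = 16.443/0.168 = 97.875 kg/s and vapour = 23.925 kg/s.
The evaporator receives (1−α)·121.8 of feed at 0.865 water and removes 0.467 of that water:
0.467×0.865×(1−α)×121.8 = 23.925
(1−α) = 23.925/49.202 = 0.4863;  α = 0.5137.
Bypass flow = 0.5137×121.8 = 62.573 kg/s.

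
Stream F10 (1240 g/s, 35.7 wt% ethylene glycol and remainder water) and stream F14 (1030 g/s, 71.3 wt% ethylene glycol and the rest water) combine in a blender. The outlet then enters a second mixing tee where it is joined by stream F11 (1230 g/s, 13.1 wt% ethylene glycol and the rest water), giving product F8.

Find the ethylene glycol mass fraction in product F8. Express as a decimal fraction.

0.3823

Overall, product flow = 3500 g/s.
ethylene glycol in = 1240×0.357 + 1030×0.713 + 1230×0.131 = 1338.2 g/s.
ethylene glycol fraction in F8 = 0.3823.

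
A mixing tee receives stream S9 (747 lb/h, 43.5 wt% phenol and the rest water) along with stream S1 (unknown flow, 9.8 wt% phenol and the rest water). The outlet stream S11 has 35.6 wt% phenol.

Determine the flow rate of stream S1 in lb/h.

Let S1 be the unknown flow. Total out = 747 + S1.
phenol balance: 324.94 + 0.098·S1 = 0.356·(747 + S1)
(0.098 − 0.356)·S1 = 0.356×747 − 324.94 = -59.013
S1 = -59.013 / -0.258 = 228.73 lb/h

228.7 lb/h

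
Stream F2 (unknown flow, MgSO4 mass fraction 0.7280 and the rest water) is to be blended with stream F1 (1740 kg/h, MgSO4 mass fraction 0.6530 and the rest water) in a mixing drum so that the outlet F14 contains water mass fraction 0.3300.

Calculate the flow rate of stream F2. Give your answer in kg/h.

510 kg/h

Let F2 be the unknown flow. Total out = 1740 + F2.
water balance: 603.78 + 0.272·F2 = 0.330·(1740 + F2)
(0.272 − 0.330)·F2 = 0.330×1740 − 603.78 = -29.58
F2 = -29.58 / -0.058 = 510 kg/h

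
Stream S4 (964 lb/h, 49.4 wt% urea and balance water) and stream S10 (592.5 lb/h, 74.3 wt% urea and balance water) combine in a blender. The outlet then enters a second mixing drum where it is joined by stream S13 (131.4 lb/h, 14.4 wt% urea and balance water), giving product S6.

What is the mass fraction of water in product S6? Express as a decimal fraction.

Overall, product flow = 1687.9 lb/h.
water in = 964×0.506 + 592.5×0.257 + 131.4×0.856 = 752.53 lb/h.
water fraction in S6 = 0.446.

0.446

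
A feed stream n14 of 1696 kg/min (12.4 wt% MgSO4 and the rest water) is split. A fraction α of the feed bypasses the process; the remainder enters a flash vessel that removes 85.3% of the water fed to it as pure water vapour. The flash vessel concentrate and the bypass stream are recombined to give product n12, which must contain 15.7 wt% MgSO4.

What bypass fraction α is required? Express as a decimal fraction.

All 1696×0.124 = 210.3 kg/min of MgSO4 reaches n12, so n12 = 210.3/0.157 = 1339.5 kg/min and vapour = 356.48 kg/min.
The evaporator receives (1−α)·1696 of feed at 0.876 water and removes 0.853 of that water:
0.853×0.876×(1−α)×1696 = 356.48
(1−α) = 356.48/1267.3 = 0.2813;  α = 0.7187.

0.719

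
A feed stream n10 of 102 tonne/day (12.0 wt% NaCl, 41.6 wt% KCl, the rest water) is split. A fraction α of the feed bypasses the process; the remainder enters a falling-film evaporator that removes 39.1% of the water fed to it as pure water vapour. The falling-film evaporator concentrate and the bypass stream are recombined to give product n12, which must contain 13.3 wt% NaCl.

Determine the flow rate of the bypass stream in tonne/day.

47.05 tonne/day

All 102×0.120 = 12.24 tonne/day of NaCl reaches n12, so n12 = 12.24/0.133 = 92.03 tonne/day and vapour = 9.9699 tonne/day.
The evaporator receives (1−α)·102 of feed at 0.464 water and removes 0.391 of that water:
0.391×0.464×(1−α)×102 = 9.9699
(1−α) = 9.9699/18.505 = 0.5388;  α = 0.4612.
Bypass flow = 0.4612×102 = 47.046 tonne/day.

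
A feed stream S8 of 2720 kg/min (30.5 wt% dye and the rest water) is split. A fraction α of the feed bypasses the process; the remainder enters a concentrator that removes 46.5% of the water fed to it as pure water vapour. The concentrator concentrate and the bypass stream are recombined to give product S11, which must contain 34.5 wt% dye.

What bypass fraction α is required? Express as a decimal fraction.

All 2720×0.305 = 829.6 kg/min of dye reaches S11, so S11 = 829.6/0.345 = 2404.6 kg/min and vapour = 315.36 kg/min.
The evaporator receives (1−α)·2720 of feed at 0.695 water and removes 0.465 of that water:
0.465×0.695×(1−α)×2720 = 315.36
(1−α) = 315.36/879.04 = 0.3588;  α = 0.6412.

0.641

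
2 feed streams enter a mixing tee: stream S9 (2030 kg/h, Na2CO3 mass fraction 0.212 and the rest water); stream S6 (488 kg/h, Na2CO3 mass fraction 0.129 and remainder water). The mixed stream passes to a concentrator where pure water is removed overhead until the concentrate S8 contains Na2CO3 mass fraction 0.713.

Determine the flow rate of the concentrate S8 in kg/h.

691.9 kg/h

Na2CO3 entering = 2030×0.212 + 488×0.129 = 493.31 kg/h.
All Na2CO3 reports to S8, so S8 = 493.31/0.713 = 691.88 kg/h.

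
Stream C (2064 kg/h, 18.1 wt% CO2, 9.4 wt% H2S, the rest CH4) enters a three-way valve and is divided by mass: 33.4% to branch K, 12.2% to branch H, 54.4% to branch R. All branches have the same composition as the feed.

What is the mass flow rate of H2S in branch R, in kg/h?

Branch R total = 0.544×2064 = 1122.8 kg/h.
H2S in R = 0.094×1122.8 = 105.54 kg/h.

105.5 kg/h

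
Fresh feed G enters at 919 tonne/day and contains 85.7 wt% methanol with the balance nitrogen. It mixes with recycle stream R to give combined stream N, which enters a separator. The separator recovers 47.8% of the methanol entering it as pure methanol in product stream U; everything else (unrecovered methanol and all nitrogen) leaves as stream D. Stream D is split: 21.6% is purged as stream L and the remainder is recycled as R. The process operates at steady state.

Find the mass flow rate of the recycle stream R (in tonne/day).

1023 tonne/day

nitrogen enters only via G and leaves only via the purge: 919×0.143 = 0.216×(nitrogen in D), and the separator passes all nitrogen, so nitrogen in N = nitrogen in D = 608.41 tonne/day.
methanol in N: m_A = 919×0.857 + (1−0.216)·(1−0.478)·m_A, so m_A = 787.58/0.5908 = 1333.2 tonne/day.
D = (1−0.478)×1333.2 + 608.41 = 1304.3 tonne/day.
Recycle R = (1−0.216)×1304.3 = 1022.6 tonne/day.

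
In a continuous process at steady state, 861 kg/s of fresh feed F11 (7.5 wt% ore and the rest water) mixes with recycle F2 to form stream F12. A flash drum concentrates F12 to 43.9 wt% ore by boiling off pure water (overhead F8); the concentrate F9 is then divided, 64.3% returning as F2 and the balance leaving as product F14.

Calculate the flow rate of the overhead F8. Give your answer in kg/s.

713.9 kg/s

Overall ore balance (none leaves overhead): ore in fresh feed = ore in product, i.e. 861×0.075 = (1−0.643)·F9·0.439.
F9 = 64.575/(0.439×0.357) = 412.03 kg/s.
Recycle F2 = 0.643×412.03 = 264.94 kg/s.
Combined feed F12 = 861 + 264.94 = 1125.9 kg/s.
Overhead F8 = F12 − F9 = 1125.9 − 412.03 = 713.9 kg/s.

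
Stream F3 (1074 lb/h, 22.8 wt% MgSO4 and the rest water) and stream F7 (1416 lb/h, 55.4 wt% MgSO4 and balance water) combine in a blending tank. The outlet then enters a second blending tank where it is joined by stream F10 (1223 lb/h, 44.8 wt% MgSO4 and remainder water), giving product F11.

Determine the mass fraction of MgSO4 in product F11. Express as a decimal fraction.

Overall, product flow = 3713 lb/h.
MgSO4 in = 1074×0.228 + 1416×0.554 + 1223×0.448 = 1577.2 lb/h.
MgSO4 fraction in F11 = 0.4248.

0.4248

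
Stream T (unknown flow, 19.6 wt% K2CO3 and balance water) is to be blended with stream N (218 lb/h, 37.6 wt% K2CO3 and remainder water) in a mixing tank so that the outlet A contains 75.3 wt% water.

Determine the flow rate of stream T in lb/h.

Let T be the unknown flow. Total out = 218 + T.
water balance: 136.03 + 0.804·T = 0.753·(218 + T)
(0.804 − 0.753)·T = 0.753×218 − 136.03 = 28.122
T = 28.122 / 0.051 = 551.41 lb/h

551.4 lb/h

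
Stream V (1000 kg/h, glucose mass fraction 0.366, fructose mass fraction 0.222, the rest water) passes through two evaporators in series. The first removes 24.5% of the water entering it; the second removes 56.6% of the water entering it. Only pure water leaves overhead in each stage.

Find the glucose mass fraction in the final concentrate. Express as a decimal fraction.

0.506

water in feed = 1000×0.412 = 412 kg/h.
After stage 1: water left = (1−0.245)×412 = 311.06; stream total = 899.06 kg/h.
After stage 2: water left = (1−0.566)×311.06 = 135; final concentrate = 723 kg/h.
glucose fraction = 366/723 = 0.506.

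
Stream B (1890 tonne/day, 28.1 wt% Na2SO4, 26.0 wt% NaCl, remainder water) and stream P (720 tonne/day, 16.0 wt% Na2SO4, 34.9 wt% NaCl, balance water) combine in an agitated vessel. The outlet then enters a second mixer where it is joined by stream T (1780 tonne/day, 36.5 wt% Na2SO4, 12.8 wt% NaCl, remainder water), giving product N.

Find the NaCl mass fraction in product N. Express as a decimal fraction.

Overall, product flow = 4390 tonne/day.
NaCl in = 1890×0.260 + 720×0.349 + 1780×0.128 = 970.52 tonne/day.
NaCl fraction in N = 0.221.

0.221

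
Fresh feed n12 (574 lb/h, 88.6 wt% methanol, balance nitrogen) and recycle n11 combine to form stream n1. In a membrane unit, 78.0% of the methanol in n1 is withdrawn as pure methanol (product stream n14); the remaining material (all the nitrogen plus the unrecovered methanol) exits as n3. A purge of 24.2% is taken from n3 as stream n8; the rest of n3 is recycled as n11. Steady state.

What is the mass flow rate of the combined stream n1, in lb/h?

nitrogen enters only via n12 and leaves only via the purge: 574×0.114 = 0.242×(nitrogen in n3), and the membrane unit passes all nitrogen, so nitrogen in n1 = nitrogen in n3 = 270.4 lb/h.
methanol in n1: m_A = 574×0.886 + (1−0.242)·(1−0.780)·m_A, so m_A = 508.56/0.8332 = 610.35 lb/h.
n1 = 610.35 + 270.4 = 880.74 lb/h.

880.7 lb/h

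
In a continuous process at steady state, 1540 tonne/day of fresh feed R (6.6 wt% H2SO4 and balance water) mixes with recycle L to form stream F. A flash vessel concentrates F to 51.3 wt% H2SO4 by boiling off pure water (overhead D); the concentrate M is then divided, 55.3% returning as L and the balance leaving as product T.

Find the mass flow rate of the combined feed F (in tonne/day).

1785 tonne/day

Overall H2SO4 balance (none leaves overhead): H2SO4 in fresh feed = H2SO4 in product, i.e. 1540×0.066 = (1−0.553)·M·0.513.
M = 101.64/(0.513×0.447) = 443.24 tonne/day.
Recycle L = 0.553×443.24 = 245.11 tonne/day.
Combined feed F = 1540 + 245.11 = 1785.1 tonne/day.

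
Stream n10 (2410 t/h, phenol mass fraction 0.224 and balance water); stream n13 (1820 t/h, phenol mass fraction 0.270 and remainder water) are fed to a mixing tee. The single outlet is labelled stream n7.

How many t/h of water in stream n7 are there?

water out = water in = 2410×0.776 + 1820×0.730 = 3198.8 t/h.

3199 t/h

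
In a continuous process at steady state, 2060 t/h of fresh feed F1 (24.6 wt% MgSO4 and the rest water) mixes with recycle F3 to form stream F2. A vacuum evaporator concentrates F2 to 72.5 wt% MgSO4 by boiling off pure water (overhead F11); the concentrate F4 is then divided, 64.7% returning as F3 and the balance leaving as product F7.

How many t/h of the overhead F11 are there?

Overall MgSO4 balance (none leaves overhead): MgSO4 in fresh feed = MgSO4 in product, i.e. 2060×0.246 = (1−0.647)·F4·0.725.
F4 = 506.76/(0.725×0.353) = 1980.1 t/h.
Recycle F3 = 0.647×1980.1 = 1281.1 t/h.
Combined feed F2 = 2060 + 1281.1 = 3341.1 t/h.
Overhead F11 = F2 − F4 = 3341.1 − 1980.1 = 1361 t/h.

1361 t/h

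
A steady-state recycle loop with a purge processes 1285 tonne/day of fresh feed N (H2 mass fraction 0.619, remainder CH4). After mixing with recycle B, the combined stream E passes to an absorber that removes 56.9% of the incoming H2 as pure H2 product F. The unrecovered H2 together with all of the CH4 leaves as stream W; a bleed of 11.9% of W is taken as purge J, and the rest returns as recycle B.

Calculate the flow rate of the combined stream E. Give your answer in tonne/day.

5396 tonne/day

CH4 enters only via N and leaves only via the purge: 1285×0.381 = 0.119×(CH4 in W), and the absorber passes all CH4, so CH4 in E = CH4 in W = 4114.2 tonne/day.
H2 in E: m_A = 1285×0.619 + (1−0.119)·(1−0.569)·m_A, so m_A = 795.41/0.6203 = 1282.3 tonne/day.
E = 1282.3 + 4114.2 = 5396.5 tonne/day.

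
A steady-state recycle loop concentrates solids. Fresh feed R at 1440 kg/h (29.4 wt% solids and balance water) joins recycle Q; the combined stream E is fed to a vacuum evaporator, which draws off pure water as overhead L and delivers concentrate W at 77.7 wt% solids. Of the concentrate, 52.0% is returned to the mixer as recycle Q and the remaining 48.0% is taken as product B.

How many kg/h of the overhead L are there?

Overall solids balance (none leaves overhead): solids in fresh feed = solids in product, i.e. 1440×0.294 = (1−0.520)·W·0.777.
W = 423.36/(0.777×0.480) = 1135.1 kg/h.
Recycle Q = 0.520×1135.1 = 590.27 kg/h.
Combined feed E = 1440 + 590.27 = 2030.3 kg/h.
Overhead L = E − W = 2030.3 − 1135.1 = 895.14 kg/h.

895.1 kg/h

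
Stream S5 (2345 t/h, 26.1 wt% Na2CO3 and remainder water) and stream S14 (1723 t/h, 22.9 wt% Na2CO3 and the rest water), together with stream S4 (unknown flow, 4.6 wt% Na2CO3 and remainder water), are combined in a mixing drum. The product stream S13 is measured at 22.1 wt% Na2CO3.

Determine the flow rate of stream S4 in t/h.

Let S4 be the unknown flow. Total out = 4068 + S4.
Na2CO3 balance: 1006.6 + 0.046·S4 = 0.221·(4068 + S4)
(0.046 − 0.221)·S4 = 0.221×4068 − 1006.6 = -107.58
S4 = -107.58 / -0.175 = 614.77 t/h

614.8 t/h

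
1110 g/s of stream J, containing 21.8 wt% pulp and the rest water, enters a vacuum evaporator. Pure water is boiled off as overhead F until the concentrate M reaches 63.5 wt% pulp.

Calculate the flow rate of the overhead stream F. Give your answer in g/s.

pulp is conserved: 1110×0.218 = 241.98 g/s all reports to the concentrate.
Concentrate = 241.98/(target fraction) = 381.07 g/s.
Overhead = 1110 − 381.07 = 728.93 g/s.

728.9 g/s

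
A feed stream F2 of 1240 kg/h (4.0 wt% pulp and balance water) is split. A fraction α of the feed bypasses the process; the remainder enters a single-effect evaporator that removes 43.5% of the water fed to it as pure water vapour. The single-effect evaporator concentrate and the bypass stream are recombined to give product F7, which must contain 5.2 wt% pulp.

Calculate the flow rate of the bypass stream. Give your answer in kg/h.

554.8 kg/h

All 1240×0.040 = 49.6 kg/h of pulp reaches F7, so F7 = 49.6/0.052 = 953.85 kg/h and vapour = 286.15 kg/h.
The evaporator receives (1−α)·1240 of feed at 0.960 water and removes 0.435 of that water:
0.435×0.960×(1−α)×1240 = 286.15
(1−α) = 286.15/517.82 = 0.5526;  α = 0.4474.
Bypass flow = 0.4474×1240 = 554.77 kg/h.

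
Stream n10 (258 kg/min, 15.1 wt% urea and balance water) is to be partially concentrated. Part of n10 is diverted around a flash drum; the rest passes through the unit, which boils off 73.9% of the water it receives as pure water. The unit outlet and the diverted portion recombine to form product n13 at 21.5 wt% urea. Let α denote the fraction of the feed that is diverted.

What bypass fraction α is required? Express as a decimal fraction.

0.526

All 258×0.151 = 38.958 kg/min of urea reaches n13, so n13 = 38.958/0.215 = 181.2 kg/min and vapour = 76.8 kg/min.
The evaporator receives (1−α)·258 of feed at 0.849 water and removes 0.739 of that water:
0.739×0.849×(1−α)×258 = 76.8
(1−α) = 76.8/161.87 = 0.4744;  α = 0.5256.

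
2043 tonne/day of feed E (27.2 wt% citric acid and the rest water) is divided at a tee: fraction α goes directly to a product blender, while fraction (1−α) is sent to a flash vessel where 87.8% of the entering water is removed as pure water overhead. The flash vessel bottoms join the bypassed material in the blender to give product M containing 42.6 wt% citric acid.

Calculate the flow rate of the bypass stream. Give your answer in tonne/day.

887.5 tonne/day

All 2043×0.272 = 555.7 tonne/day of citric acid reaches M, so M = 555.7/0.426 = 1304.5 tonne/day and vapour = 738.55 tonne/day.
The evaporator receives (1−α)·2043 of feed at 0.728 water and removes 0.878 of that water:
0.878×0.728×(1−α)×2043 = 738.55
(1−α) = 738.55/1305.9 = 0.5656;  α = 0.4344.
Bypass flow = 0.4344×2043 = 887.54 tonne/day.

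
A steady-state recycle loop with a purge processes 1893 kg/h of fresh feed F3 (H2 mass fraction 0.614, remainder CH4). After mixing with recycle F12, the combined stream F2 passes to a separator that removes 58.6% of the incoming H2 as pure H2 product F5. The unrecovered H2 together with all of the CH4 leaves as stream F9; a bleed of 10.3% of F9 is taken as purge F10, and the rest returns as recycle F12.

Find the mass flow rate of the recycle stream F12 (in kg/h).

7050 kg/h

CH4 enters only via F3 and leaves only via the purge: 1893×0.386 = 0.103×(CH4 in F9), and the separator passes all CH4, so CH4 in F2 = CH4 in F9 = 7094.2 kg/h.
H2 in F2: m_A = 1893×0.614 + (1−0.103)·(1−0.586)·m_A, so m_A = 1162.3/0.6286 = 1848.9 kg/h.
F9 = (1−0.586)×1848.9 + 7094.2 = 7859.6 kg/h.
Recycle F12 = (1−0.103)×7859.6 = 7050.1 kg/h.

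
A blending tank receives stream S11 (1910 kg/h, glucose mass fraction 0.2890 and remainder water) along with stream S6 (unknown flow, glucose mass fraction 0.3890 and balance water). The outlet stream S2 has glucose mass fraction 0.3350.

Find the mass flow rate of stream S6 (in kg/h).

Let S6 be the unknown flow. Total out = 1910 + S6.
glucose balance: 551.99 + 0.389·S6 = 0.335·(1910 + S6)
(0.389 − 0.335)·S6 = 0.335×1910 − 551.99 = 87.86
S6 = 87.86 / 0.054 = 1627 kg/h

1627 kg/h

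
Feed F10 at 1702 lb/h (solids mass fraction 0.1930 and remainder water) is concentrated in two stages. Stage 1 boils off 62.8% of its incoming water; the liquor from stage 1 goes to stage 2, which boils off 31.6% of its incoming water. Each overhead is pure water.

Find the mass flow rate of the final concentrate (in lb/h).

678 lb/h

water in feed = 1702×0.807 = 1373.5 lb/h.
After stage 1: water left = (1−0.628)×1373.5 = 510.95; stream total = 839.43 lb/h.
After stage 2: water left = (1−0.316)×510.95 = 349.49; final concentrate = 677.97 lb/h.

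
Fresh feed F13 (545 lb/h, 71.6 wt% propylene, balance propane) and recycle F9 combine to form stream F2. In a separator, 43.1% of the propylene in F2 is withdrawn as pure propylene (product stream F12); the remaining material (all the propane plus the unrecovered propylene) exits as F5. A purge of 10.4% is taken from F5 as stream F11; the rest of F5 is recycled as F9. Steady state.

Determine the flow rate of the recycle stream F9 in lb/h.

propane enters only via F13 and leaves only via the purge: 545×0.284 = 0.104×(propane in F5), and the separator passes all propane, so propane in F2 = propane in F5 = 1488.3 lb/h.
propylene in F2: m_A = 545×0.716 + (1−0.104)·(1−0.431)·m_A, so m_A = 390.22/0.4902 = 796.08 lb/h.
F5 = (1−0.431)×796.08 + 1488.3 = 1941.2 lb/h.
Recycle F9 = (1−0.104)×1941.2 = 1739.4 lb/h.

1739 lb/h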